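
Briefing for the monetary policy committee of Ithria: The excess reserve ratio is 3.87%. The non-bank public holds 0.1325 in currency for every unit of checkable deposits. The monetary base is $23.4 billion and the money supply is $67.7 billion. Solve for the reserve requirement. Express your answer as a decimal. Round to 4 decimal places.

0.2202

Using m = M/MB = 67.7/23.4 ≈ 2.893162. Since m = (1 + c)/(c + rr + e), the denominator satisfies c + rr + e = (1 + c)/m = (1 + 0.1325) / 2.893162 ≈ 0.391440.
With c = 0.1325 and e = 0.0387, the reserve requirement is 0.391440 − 0.1325 − 0.0387 = 0.22024.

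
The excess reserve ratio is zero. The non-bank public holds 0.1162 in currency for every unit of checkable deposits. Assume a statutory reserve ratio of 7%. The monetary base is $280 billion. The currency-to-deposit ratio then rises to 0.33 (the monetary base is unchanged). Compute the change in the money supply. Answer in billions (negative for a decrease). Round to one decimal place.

-747.5 billion

Initially m₁ = (1 + 0.1162) / (0.07 + 0.1162) ≈ 5.99463, so M₁ = 5.99463 × 280 = 1678.4964 billion.
After the change m₂ = (1 + 0.33) / (0.07 + 0.33) = 3.32500, so M₂ = 3.32500 × 280 = 931 billion.
ΔM = M₂ − M₁ = 931 − 1678.4964 = -747.4964 billion.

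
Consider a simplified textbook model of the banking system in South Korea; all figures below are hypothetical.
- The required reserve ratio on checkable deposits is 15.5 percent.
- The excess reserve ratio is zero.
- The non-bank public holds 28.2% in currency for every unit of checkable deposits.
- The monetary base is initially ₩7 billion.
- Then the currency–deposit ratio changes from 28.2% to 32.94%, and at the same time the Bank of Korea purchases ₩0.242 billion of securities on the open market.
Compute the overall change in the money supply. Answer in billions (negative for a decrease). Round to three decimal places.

-0.660 billion

Before: m₁ = (1 + 0.282) / (0.155 + 0.282) ≈ 2.93364, MB₁ = 7, so M₁ = 2.93364 × 7 ≈ 20.5355 billion.
After: m₂ = (1 + 0.3294) / (0.155 + 0.3294) ≈ 2.74443, MB₂ = 7 + 0.242 = 7.242, so M₂ = 2.74443 × 7.242 ≈ 19.8752 billion.
ΔM = M₂ − M₁ = 19.8752 − 20.5355 = -0.6603 billion.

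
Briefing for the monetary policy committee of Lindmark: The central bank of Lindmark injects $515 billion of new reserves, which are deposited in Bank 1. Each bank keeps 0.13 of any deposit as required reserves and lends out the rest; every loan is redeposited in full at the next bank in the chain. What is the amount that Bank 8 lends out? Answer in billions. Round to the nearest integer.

Each bank lends a fraction (1 − rr) = 0.8700 of the deposit it receives, so Bank 8 receives 515·0.8700^7 and lends 515·0.8700^8 ≈ 169.0290 billion.

$169 billion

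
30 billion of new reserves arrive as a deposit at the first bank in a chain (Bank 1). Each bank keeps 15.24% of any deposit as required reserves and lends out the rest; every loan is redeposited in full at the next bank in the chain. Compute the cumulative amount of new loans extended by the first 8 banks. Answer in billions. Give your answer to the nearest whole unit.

Bank i lends (1 − rr)^i of the original deposit: Bank 1 lends 30·0.8476 = 25.4280, Bank 2 lends 30·0.8476² ≈ 21.5528, and so on.
Summing a geometric series: total = 30·[0.8476·(1 − 0.8476^8) / (1 − 0.8476)] ≈ 122.4021 billion.

122 billion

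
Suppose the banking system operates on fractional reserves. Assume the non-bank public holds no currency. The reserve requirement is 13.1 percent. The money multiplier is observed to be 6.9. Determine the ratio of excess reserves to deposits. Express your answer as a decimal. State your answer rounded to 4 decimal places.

0.0139

Using m = 6.9. Since m = (1 + c)/(c + rr + e), the denominator satisfies c + rr + e = (1 + c)/m = (1 + 0) / 6.9 ≈ 0.144928.
With c = 0 and rr = 0.131, the ratio of excess reserves to deposits is 0.144928 − 0 − 0.131 = 0.013928.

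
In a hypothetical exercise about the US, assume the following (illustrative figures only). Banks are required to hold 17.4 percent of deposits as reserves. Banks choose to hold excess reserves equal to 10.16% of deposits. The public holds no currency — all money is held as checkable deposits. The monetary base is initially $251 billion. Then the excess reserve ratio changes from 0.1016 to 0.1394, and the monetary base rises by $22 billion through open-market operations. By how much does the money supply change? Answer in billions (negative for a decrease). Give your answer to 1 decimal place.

Before: m₁ = 1 / (0.174 + 0.1016) ≈ 3.62845, MB₁ = 251, so M₁ = 3.62845 × 251 ≈ 910.7409 billion.
After: m₂ = 1 / (0.174 + 0.1394) ≈ 3.19081, MB₂ = 251 + 22 = 273, so M₂ = 3.19081 × 273 ≈ 871.0911 billion.
ΔM = M₂ − M₁ = 871.0911 − 910.7409 = -39.6498 billion.

-39.6 billion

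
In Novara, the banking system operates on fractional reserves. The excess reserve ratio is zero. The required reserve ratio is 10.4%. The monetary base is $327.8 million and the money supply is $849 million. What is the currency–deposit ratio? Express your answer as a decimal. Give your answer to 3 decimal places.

Using m = M/MB = 849/327.8 ≈ 2.589994. From m = (1 + c)/(c + rr + e), rearranging gives 1 + c = m·(c + rr + e), so c·(1 − m) = m·(rr + e) − 1.
Hence c = [m·(rr + e) − 1]/(1 − m) = [2.589994 × (0.104 + 0) − 1] / (1 − 2.589994) ≈ 0.459524.

0.460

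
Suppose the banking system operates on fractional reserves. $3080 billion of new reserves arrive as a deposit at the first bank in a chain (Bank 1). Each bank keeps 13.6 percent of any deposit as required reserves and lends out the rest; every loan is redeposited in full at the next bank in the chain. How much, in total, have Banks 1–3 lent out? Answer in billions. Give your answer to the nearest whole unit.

$6947 billion

Bank i lends (1 − rr)^i of the original deposit: Bank 1 lends 3080·0.8640 = 2661.1200, Bank 2 lends 3080·0.8640² ≈ 2299.2077, and so on.
Summing a geometric series: total = 3080·[0.8640·(1 − 0.8640^3) / (1 − 0.8640)] ≈ 6946.8431 billion.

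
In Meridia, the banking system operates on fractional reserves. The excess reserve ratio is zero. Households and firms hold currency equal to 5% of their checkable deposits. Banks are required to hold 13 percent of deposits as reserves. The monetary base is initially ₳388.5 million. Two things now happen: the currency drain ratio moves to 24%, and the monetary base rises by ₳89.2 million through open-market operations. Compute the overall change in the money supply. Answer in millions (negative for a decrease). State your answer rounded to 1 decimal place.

-665.3 million

Before: m₁ = (1 + 0.05) / (0.13 + 0.05) ≈ 5.83333, MB₁ = 388.5, so M₁ = 5.83333 × 388.5 ≈ 2266.2487 million.
After: m₂ = (1 + 0.24) / (0.13 + 0.24) ≈ 3.35135, MB₂ = 388.5 + 89.2 = 477.7, so M₂ = 3.35135 × 477.7 ≈ 1600.9399 million.
ΔM = M₂ − M₁ = 1600.9399 − 2266.2487 = -665.3088 million.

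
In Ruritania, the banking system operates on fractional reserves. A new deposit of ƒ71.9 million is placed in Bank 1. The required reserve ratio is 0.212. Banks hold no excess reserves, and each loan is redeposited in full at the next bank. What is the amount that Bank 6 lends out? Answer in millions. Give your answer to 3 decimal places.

ƒ17.214 million

Each bank lends a fraction (1 − rr) = 0.7880 of the deposit it receives, so Bank 6 receives 71.9·0.7880^5 and lends 71.9·0.7880^6 ≈ 17.2142 million.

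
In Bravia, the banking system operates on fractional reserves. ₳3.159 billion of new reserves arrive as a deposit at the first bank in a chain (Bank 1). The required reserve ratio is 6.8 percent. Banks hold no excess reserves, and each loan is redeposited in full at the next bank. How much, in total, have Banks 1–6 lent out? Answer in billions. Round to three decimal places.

Bank i lends (1 − rr)^i of the original deposit: Bank 1 lends 3.159·0.9320 ≈ 2.9442, Bank 2 lends 3.159·0.9320² ≈ 2.7440, and so on.
Summing a geometric series: total = 3.159·[0.9320·(1 − 0.9320^6) / (1 − 0.9320)] ≈ 14.9208 billion.

₳14.921 billion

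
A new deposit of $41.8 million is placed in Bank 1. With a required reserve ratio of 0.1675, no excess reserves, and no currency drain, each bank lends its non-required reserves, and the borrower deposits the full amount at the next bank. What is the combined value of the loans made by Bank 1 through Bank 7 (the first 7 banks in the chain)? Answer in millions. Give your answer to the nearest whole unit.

$150 million

Bank i lends (1 − rr)^i of the original deposit: Bank 1 lends 41.8·0.8325 = 34.7985, Bank 2 lends 41.8·0.8325² ≈ 28.9698, and so on.
Summing a geometric series: total = 41.8·[0.8325·(1 − 0.8325^7) / (1 − 0.8325)] ≈ 150.1770 million.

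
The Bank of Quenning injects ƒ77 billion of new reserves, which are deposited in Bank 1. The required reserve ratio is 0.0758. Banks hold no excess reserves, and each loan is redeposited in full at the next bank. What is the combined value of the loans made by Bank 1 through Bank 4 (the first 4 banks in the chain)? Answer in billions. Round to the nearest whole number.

Bank i lends (1 − rr)^i of the original deposit: Bank 1 lends 77·0.9242 = 71.1634, Bank 2 lends 77·0.9242² ≈ 65.7692, and so on.
Summing a geometric series: total = 77·[0.9242·(1 − 0.9242^4) / (1 − 0.9242)] ≈ 253.8930 billion.

ƒ254 billion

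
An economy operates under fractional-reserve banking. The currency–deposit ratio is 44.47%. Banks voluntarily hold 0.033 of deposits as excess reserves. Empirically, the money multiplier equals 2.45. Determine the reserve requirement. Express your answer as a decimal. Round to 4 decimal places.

0.1120

Using m = 2.45. Since m = (1 + c)/(c + rr + e), the denominator satisfies c + rr + e = (1 + c)/m = (1 + 0.4447) / 2.45 ≈ 0.589673.
With c = 0.4447 and e = 0.033, the reserve requirement is 0.589673 − 0.4447 − 0.033 = 0.111973.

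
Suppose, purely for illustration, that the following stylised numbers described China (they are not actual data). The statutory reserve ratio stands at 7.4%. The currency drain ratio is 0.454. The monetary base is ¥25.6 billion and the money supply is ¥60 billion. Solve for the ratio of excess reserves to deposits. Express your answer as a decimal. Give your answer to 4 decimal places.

Using m = M/MB = 60/25.6 = 2.343750. Since m = (1 + c)/(c + rr + e), the denominator satisfies c + rr + e = (1 + c)/m = (1 + 0.454) / 2.343750 ≈ 0.620373.
With c = 0.454 and rr = 0.074, the ratio of excess reserves to deposits is 0.620373 − 0.454 − 0.074 = 0.092373.

0.0924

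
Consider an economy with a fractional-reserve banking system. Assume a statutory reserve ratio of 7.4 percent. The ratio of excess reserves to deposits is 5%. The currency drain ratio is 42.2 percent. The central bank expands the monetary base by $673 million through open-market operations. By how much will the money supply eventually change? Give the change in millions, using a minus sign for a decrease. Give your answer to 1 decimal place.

The money multiplier is m = (1 + c) / (rr + e + c) = (1 + 0.422) / (0.074 + 0.05 + 0.422) ≈ 2.60440.
The purchase adds 673 million of base, so ΔM = m × ΔMB = 2.60440 × (+673) = 1752.7612 million.

$1752.8 million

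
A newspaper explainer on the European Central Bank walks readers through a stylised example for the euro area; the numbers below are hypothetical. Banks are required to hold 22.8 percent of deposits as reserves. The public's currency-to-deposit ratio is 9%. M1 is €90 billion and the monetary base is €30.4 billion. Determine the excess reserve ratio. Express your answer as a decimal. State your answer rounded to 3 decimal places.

0.050

Using m = M/MB = 90/30.4 ≈ 2.960526. Since m = (1 + c)/(c + rr + e), the denominator satisfies c + rr + e = (1 + c)/m = (1 + 0.09) / 2.960526 ≈ 0.368178.
With c = 0.09 and rr = 0.228, the excess reserve ratio is 0.368178 − 0.09 − 0.228 = 0.050178.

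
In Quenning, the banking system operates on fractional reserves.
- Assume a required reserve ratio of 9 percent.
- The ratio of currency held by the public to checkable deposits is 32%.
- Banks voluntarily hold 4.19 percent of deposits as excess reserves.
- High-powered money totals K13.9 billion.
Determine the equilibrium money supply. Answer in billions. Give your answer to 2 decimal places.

K40.60 billion

The money multiplier is m = (1 + c) / (rr + e + c) = (1 + 0.32) / (0.09 + 0.0419 + 0.32) ≈ 2.92100.
So M = m × MB = 2.92100 × 13.9 = 40.6019 billion.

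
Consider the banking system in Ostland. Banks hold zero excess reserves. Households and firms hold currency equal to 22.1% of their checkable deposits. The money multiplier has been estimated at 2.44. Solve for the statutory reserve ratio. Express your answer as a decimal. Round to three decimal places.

0.279

Using m = 2.44. Since m = (1 + c)/(c + rr + e), the denominator satisfies c + rr + e = (1 + c)/m = (1 + 0.221) / 2.44 ≈ 0.500410.
With c = 0.221 and e = 0, the statutory reserve ratio is 0.500410 − 0.221 − 0 = 0.27941.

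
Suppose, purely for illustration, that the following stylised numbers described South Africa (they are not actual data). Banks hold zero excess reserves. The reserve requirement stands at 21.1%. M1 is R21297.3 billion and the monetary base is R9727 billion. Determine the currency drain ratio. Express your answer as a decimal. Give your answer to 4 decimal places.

Using m = M/MB = 21297.3/9727 ≈ 2.189503. From m = (1 + c)/(c + rr + e), rearranging gives 1 + c = m·(c + rr + e), so c·(1 − m) = m·(rr + e) − 1.
Hence c = [m·(rr + e) − 1]/(1 − m) = [2.189503 × (0.211 + 0) − 1] / (1 − 2.189503) ≈ 0.452302.

0.4523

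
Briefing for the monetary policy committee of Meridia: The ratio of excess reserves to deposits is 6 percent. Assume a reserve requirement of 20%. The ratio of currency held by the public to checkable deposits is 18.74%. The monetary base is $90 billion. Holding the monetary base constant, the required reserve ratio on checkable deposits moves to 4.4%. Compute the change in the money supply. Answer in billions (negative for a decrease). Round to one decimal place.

Initially m₁ = (1 + 0.1874) / (0.2 + 0.06 + 0.1874) ≈ 2.6540, so M₁ = 2.6540 × 90 = 238.86 billion.
After the change m₂ = (1 + 0.1874) / (0.044 + 0.06 + 0.1874) ≈ 4.0748, so M₂ = 4.0748 × 90 = 366.732 billion.
ΔM = M₂ − M₁ = 366.732 − 238.86 = 127.872 billion.

$127.9 billion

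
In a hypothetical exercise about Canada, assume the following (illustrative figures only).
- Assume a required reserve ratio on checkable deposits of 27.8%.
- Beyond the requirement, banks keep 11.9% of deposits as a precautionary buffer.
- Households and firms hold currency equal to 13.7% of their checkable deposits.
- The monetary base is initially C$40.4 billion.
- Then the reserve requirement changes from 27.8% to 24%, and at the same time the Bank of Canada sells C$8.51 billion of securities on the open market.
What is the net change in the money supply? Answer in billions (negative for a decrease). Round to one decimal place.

-12.9 billion

Before: m₁ = (1 + 0.137) / (0.278 + 0.119 + 0.137) ≈ 2.1292, MB₁ = 40.4, so M₁ = 2.1292 × 40.4 ≈ 86.0197 billion.
After: m₂ = (1 + 0.137) / (0.24 + 0.119 + 0.137) ≈ 2.2923, MB₂ = 40.4 − 8.51 = 31.89, so M₂ = 2.2923 × 31.89 ≈ 73.1014 billion.
ΔM = M₂ − M₁ = 73.1014 − 86.0197 = -12.9183 billion.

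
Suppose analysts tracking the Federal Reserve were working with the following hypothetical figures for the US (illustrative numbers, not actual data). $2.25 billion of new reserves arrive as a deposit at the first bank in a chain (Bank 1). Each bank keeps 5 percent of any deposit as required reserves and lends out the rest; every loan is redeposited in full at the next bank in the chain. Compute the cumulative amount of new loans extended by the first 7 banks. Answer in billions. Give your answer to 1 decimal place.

Bank i lends (1 − rr)^i of the original deposit: Bank 1 lends 2.25·0.9500 = 2.1375, Bank 2 lends 2.25·0.9500² ≈ 2.0306, and so on.
Summing a geometric series: total = 2.25·[0.9500·(1 − 0.9500^7) / (1 − 0.9500)] ≈ 12.8961 billion.

$12.9 billion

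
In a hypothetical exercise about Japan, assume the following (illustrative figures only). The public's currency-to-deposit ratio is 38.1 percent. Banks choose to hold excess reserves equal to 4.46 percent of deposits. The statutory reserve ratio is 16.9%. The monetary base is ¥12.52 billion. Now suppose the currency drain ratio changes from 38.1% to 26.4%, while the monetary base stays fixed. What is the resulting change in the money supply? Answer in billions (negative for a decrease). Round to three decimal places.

Initially m₁ = (1 + 0.381) / (0.169 + 0.0446 + 0.381) ≈ 2.322570, so M₁ = 2.322570 × 12.52 ≈ 29.0786 billion.
After the change m₂ = (1 + 0.264) / (0.169 + 0.0446 + 0.264) ≈ 2.646566, so M₂ = 2.646566 × 12.52 ≈ 33.135 billion.
ΔM = M₂ − M₁ = 33.135 − 29.0786 = 4.0564 billion.

¥4.056 billion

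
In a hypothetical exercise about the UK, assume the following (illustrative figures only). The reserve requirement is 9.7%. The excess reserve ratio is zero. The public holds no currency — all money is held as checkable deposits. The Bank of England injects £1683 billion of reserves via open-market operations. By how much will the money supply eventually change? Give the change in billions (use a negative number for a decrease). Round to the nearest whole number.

£17351 billion

The simple money multiplier is m = 1/rr = 1/0.097 ≈ 10.30928.
An open-market purchase increases the monetary base by 1683 billion, so ΔM = m × ΔMB = 10.30928 × 1683 ≈ 17350.5182 billion.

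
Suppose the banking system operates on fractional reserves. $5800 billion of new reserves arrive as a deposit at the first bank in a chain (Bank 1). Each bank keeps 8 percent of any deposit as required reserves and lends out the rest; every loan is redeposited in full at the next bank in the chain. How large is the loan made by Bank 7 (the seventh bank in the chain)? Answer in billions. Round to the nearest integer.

Each bank lends a fraction (1 − rr) = 0.9200 of the deposit it receives, so Bank 7 receives 5800·0.9200^6 and lends 5800·0.9200^7 ≈ 3235.5103 billion.

$3236 billion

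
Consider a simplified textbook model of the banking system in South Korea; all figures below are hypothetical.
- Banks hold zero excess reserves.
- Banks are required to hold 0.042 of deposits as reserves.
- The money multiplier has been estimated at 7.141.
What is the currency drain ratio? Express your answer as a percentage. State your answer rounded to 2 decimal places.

11.40%

Using m = 7.141. From m = (1 + c)/(c + rr + e), rearranging gives 1 + c = m·(c + rr + e), so c·(1 − m) = m·(rr + e) − 1.
Hence c = [m·(rr + e) − 1]/(1 − m) = [7.141 × (0.042 + 0) − 1] / (1 − 7.141) ≈ 0.114001.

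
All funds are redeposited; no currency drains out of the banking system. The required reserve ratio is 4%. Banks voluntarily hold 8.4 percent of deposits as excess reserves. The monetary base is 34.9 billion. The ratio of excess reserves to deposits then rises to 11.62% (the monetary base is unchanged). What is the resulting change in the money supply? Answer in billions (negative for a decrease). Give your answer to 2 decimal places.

Initially m₁ = 1 / (0.04 + 0.084) ≈ 8.06452, so M₁ = 8.06452 × 34.9 ≈ 281.4517 billion.
After the change m₂ = 1 / (0.04 + 0.1162) ≈ 6.40205, so M₂ = 6.40205 × 34.9 ≈ 223.4315 billion.
ΔM = M₂ − M₁ = 223.4315 − 281.4517 = -58.0202 billion.

-58.02 billion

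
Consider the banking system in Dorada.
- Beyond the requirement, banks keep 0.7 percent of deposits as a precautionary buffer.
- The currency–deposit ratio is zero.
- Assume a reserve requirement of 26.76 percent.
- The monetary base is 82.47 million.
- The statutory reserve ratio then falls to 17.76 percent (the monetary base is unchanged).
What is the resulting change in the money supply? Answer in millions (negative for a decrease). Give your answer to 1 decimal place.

Initially m₁ = 1 / (0.2676 + 0.007) ≈ 3.6417, so M₁ = 3.6417 × 82.47 ≈ 300.331 million.
After the change m₂ = 1 / (0.1776 + 0.007) ≈ 5.4171, so M₂ = 5.4171 × 82.47 ≈ 446.7482 million.
ΔM = M₂ − M₁ = 446.7482 − 300.331 = 146.4172 million.

146.4 million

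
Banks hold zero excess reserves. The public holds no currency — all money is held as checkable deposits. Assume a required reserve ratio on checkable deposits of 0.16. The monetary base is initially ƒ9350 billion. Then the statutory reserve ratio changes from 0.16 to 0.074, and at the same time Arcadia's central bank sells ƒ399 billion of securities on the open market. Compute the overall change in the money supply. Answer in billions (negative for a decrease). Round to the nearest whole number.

Before: m₁ = 1 / (0.16) = 6.25, MB₁ = 9350, so M₁ = 6.25 × 9350 = 58437.5 billion.
After: m₂ = 1 / (0.074) ≈ 13.51351, MB₂ = 9350 − 399 = 8951, so M₂ = 13.51351 × 8951 ≈ 120959.428 billion.
ΔM = M₂ − M₁ = 120959.428 − 58437.5 = 62521.928 billion.

ƒ62522 billion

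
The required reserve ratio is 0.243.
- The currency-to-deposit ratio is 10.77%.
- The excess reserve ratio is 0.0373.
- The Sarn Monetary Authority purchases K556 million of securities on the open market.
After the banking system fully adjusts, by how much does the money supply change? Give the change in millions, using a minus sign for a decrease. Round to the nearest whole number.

The money multiplier is m = (1 + c) / (rr + e + c) = (1 + 0.1077) / (0.243 + 0.0373 + 0.1077) ≈ 2.8549.
The purchase adds 556 million of base, so ΔM = m × ΔMB = 2.8549 × (+556) = 1587.3244 million.

K1587 million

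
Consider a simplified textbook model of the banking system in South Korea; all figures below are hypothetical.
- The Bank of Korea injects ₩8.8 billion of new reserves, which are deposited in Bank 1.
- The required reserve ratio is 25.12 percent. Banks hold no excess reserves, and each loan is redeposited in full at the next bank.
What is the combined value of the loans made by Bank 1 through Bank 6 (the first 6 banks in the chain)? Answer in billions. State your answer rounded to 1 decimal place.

Bank i lends (1 − rr)^i of the original deposit: Bank 1 lends 8.8·0.7488 ≈ 6.5894, Bank 2 lends 8.8·0.7488² ≈ 4.9342, and so on.
Summing a geometric series: total = 8.8·[0.7488·(1 − 0.7488^6) / (1 − 0.7488)] ≈ 21.6078 billion.

₩21.6 billion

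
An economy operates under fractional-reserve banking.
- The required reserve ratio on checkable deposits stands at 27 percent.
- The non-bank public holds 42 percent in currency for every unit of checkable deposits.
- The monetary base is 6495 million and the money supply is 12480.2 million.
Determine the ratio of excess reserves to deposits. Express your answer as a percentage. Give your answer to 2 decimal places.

4.90%

Using m = M/MB = 12480.2/6495 ≈ 1.921509. Since m = (1 + c)/(c + rr + e), the denominator satisfies c + rr + e = (1 + c)/m = (1 + 0.42) / 1.921509 ≈ 0.739003.
With c = 0.42 and rr = 0.27, the ratio of excess reserves to deposits is 0.739003 − 0.42 − 0.27 = 0.049003.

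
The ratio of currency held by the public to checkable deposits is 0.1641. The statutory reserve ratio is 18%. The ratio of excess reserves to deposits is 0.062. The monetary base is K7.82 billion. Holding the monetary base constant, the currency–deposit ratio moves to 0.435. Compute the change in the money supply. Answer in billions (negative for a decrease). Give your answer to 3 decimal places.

-5.841 billion

Initially m₁ = (1 + 0.1641) / (0.18 + 0.062 + 0.1641) ≈ 2.86654, so M₁ = 2.86654 × 7.82 ≈ 22.4163 billion.
After the change m₂ = (1 + 0.435) / (0.18 + 0.062 + 0.435) ≈ 2.11965, so M₂ = 2.11965 × 7.82 ≈ 16.5757 billion.
ΔM = M₂ − M₁ = 16.5757 − 22.4163 = -5.8406 billion.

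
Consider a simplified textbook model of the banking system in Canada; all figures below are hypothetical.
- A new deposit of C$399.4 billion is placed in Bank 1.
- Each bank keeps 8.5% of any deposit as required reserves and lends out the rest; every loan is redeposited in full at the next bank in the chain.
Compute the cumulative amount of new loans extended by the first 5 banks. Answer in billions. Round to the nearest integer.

Bank i lends (1 − rr)^i of the original deposit: Bank 1 lends 399.4·0.9150 = 365.4510, Bank 2 lends 399.4·0.9150² ≈ 334.3877, and so on.
Summing a geometric series: total = 399.4·[0.9150·(1 − 0.9150^5) / (1 − 0.9150)] ≈ 1541.9224 billion.

C$1542 billion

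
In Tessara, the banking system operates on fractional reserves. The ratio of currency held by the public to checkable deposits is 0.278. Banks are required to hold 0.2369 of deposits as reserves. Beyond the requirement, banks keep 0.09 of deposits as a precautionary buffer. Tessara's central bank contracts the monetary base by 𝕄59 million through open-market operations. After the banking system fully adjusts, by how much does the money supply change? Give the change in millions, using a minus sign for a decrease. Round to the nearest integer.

-125 million

The money multiplier is m = (1 + c) / (rr + e + c) = (1 + 0.278) / (0.2369 + 0.09 + 0.278) ≈ 2.1127.
The sale removes 59 million of base, so ΔM = m × ΔMB = 2.1127 × (−59) = -124.6493 million.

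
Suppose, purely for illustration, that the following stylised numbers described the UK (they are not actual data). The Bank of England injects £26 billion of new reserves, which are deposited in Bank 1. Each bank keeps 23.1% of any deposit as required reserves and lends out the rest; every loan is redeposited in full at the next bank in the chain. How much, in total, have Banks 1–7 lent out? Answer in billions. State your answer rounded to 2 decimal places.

£72.79 billion

Bank i lends (1 − rr)^i of the original deposit: Bank 1 lends 26·0.7690 = 19.9940, Bank 2 lends 26·0.7690² ≈ 15.3754, and so on.
Summing a geometric series: total = 26·[0.7690·(1 − 0.7690^7) / (1 − 0.7690)] ≈ 72.7892 billion.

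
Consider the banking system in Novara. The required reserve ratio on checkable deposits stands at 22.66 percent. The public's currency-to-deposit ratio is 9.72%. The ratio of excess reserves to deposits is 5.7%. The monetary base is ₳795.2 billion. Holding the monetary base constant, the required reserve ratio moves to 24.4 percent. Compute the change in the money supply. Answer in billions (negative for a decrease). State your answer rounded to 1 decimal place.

-100.1 billion

Initially m₁ = (1 + 0.0972) / (0.2266 + 0.057 + 0.0972) ≈ 2.88130, so M₁ = 2.88130 × 795.2 ≈ 2291.2098 billion.
After the change m₂ = (1 + 0.0972) / (0.244 + 0.057 + 0.0972) ≈ 2.75540, so M₂ = 2.75540 × 795.2 ≈ 2191.0941 billion.
ΔM = M₂ − M₁ = 2191.0941 − 2291.2098 = -100.1157 billion.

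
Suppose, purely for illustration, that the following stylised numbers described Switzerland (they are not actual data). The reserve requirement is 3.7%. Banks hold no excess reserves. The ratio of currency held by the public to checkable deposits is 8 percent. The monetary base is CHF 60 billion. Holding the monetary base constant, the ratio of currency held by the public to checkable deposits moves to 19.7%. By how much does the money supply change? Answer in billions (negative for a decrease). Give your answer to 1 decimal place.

Initially m₁ = (1 + 0.08) / (0.037 + 0.08) ≈ 9.2308, so M₁ = 9.2308 × 60 = 553.848 billion.
After the change m₂ = (1 + 0.197) / (0.037 + 0.197) ≈ 5.1154, so M₂ = 5.1154 × 60 = 306.924 billion.
ΔM = M₂ − M₁ = 306.924 − 553.848 = -246.924 billion.

-246.9 billion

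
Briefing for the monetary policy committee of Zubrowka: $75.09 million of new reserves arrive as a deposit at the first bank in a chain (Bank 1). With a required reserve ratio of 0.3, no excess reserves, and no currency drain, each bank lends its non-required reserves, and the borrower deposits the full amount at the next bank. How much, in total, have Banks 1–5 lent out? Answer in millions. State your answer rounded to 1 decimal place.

Bank i lends (1 − rr)^i of the original deposit: Bank 1 lends 75.09·0.7000 = 52.5630, Bank 2 lends 75.09·0.7000² = 36.7941, and so on.
Summing a geometric series: total = 75.09·[0.7000·(1 − 0.7000^5) / (1 − 0.7000)] ≈ 145.7625 million.

$145.8 million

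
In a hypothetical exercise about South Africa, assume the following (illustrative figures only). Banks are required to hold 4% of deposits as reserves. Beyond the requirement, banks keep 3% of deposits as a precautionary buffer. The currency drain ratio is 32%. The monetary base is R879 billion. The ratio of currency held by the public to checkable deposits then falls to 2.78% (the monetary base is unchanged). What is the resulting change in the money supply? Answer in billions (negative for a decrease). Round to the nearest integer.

R6263 billion

Initially m₁ = (1 + 0.32) / (0.04 + 0.03 + 0.32) ≈ 3.3846, so M₁ = 3.3846 × 879 = 2975.0634 billion.
After the change m₂ = (1 + 0.0278) / (0.04 + 0.03 + 0.0278) ≈ 10.5092, so M₂ = 10.5092 × 879 = 9237.5868 billion.
ΔM = M₂ − M₁ = 9237.5868 − 2975.0634 = 6262.5234 billion.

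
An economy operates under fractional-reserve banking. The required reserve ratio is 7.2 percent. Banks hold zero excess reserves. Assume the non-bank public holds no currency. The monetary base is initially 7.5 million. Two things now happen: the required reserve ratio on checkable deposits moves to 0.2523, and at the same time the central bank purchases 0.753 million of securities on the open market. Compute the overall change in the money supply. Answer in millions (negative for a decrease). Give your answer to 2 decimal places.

-71.46 million

Before: m₁ = 1 / (0.072) ≈ 13.8889, MB₁ = 7.5, so M₁ = 13.8889 × 7.5 ≈ 104.1667 million.
After: m₂ = 1 / (0.2523) ≈ 3.9635, MB₂ = 7.5 + 0.753 = 8.253, so M₂ = 3.9635 × 8.253 ≈ 32.7108 million.
ΔM = M₂ − M₁ = 32.7108 − 104.1667 = -71.4559 million.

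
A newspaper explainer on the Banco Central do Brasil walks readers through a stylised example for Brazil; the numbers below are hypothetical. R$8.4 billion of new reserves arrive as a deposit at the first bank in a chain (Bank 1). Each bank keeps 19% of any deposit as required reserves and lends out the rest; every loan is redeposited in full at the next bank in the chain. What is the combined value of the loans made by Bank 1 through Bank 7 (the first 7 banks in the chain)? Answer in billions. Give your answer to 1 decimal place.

R$27.6 billion

Bank i lends (1 − rr)^i of the original deposit: Bank 1 lends 8.4·0.8100 = 6.8040, Bank 2 lends 8.4·0.8100² ≈ 5.5112, and so on.
Summing a geometric series: total = 8.4·[0.8100·(1 − 0.8100^7) / (1 − 0.8100)] ≈ 27.6182 billion.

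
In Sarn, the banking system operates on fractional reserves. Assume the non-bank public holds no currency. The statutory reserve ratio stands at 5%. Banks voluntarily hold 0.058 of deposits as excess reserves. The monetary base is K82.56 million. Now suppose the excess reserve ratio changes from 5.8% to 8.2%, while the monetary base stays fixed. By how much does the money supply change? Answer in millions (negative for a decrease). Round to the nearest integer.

-139 million

Initially m₁ = 1 / (0.05 + 0.058) ≈ 9.2593, so M₁ = 9.2593 × 82.56 ≈ 764.4478 million.
After the change m₂ = 1 / (0.05 + 0.082) ≈ 7.5758, so M₂ = 7.5758 × 82.56 ≈ 625.458 million.
ΔM = M₂ − M₁ = 625.458 − 764.4478 = -138.9898 million.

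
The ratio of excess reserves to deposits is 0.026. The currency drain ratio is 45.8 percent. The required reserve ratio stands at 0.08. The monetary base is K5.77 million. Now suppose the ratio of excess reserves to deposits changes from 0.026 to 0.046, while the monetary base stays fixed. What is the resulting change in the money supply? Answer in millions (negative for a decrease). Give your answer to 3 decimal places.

-0.511 million

Initially m₁ = (1 + 0.458) / (0.08 + 0.026 + 0.458) ≈ 2.58511, so M₁ = 2.58511 × 5.77 ≈ 14.9161 million.
After the change m₂ = (1 + 0.458) / (0.08 + 0.046 + 0.458) ≈ 2.49658, so M₂ = 2.49658 × 5.77 ≈ 14.4053 million.
ΔM = M₂ − M₁ = 14.4053 − 14.9161 = -0.5108 million.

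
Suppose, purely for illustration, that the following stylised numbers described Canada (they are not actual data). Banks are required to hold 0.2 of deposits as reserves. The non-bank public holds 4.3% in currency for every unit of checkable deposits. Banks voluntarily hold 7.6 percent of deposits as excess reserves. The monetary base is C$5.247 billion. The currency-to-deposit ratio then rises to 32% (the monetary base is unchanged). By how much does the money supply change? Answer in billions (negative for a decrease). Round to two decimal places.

Initially m₁ = (1 + 0.043) / (0.2 + 0.076 + 0.043) ≈ 3.2696, so M₁ = 3.2696 × 5.247 ≈ 17.1556 billion.
After the change m₂ = (1 + 0.32) / (0.2 + 0.076 + 0.32) ≈ 2.2148, so M₂ = 2.2148 × 5.247 ≈ 11.6211 billion.
ΔM = M₂ − M₁ = 11.6211 − 17.1556 = -5.5345 billion.

-5.53 billion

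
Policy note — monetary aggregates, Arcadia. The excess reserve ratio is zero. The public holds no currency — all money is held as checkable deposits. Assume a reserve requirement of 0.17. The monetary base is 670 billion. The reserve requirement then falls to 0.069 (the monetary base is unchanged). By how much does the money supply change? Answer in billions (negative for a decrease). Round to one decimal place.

5769.0 billion

Initially m₁ = 1 / (0.17) ≈ 5.88235, so M₁ = 5.88235 × 670 = 3941.1745 billion.
After the change m₂ = 1 / (0.069) ≈ 14.49275, so M₂ = 14.49275 × 670 = 9710.1425 billion.
ΔM = M₂ − M₁ = 9710.1425 − 3941.1745 = 5768.968 billion.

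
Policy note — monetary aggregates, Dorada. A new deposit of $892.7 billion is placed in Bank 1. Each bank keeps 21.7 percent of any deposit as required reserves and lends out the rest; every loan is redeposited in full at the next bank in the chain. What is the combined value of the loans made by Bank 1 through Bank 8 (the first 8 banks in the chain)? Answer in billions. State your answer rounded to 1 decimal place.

Bank i lends (1 − rr)^i of the original deposit: Bank 1 lends 892.7·0.7830 = 698.9841, Bank 2 lends 892.7·0.7830² ≈ 547.3046, and so on.
Summing a geometric series: total = 892.7·[0.7830·(1 − 0.7830^8) / (1 − 0.7830)] ≈ 2766.0303 billion.

$2766.0 billion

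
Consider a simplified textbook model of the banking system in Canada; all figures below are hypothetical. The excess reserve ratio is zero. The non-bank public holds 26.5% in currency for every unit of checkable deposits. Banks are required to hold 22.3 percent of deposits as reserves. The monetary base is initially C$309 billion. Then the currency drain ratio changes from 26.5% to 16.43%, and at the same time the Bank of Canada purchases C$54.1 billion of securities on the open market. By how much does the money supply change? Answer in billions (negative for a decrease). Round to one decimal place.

C$290.6 billion

Before: m₁ = (1 + 0.265) / (0.223 + 0.265) ≈ 2.59221, MB₁ = 309, so M₁ = 2.59221 × 309 ≈ 800.9929 billion.
After: m₂ = (1 + 0.1643) / (0.223 + 0.1643) ≈ 3.00620, MB₂ = 309 + 54.1 = 363.1, so M₂ = 3.00620 × 363.1 ≈ 1091.5512 billion.
ΔM = M₂ − M₁ = 1091.5512 − 800.9929 = 290.5583 billion.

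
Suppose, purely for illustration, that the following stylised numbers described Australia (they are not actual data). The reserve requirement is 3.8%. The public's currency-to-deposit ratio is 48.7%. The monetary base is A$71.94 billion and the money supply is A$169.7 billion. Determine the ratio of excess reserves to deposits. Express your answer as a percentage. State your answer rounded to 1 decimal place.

10.5%

Using m = M/MB = 169.7/71.94 ≈ 2.358910. Since m = (1 + c)/(c + rr + e), the denominator satisfies c + rr + e = (1 + c)/m = (1 + 0.487) / 2.358910 ≈ 0.630376.
With c = 0.487 and rr = 0.038, the ratio of excess reserves to deposits is 0.630376 − 0.487 − 0.038 = 0.105376.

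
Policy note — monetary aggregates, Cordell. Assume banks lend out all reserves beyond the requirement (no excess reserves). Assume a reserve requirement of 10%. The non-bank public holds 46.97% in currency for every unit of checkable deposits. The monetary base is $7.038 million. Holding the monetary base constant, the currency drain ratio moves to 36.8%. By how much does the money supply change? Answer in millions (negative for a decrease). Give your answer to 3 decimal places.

Initially m₁ = (1 + 0.4697) / (0.1 + 0.4697) ≈ 2.57978, so M₁ = 2.57978 × 7.038 ≈ 18.1565 million.
After the change m₂ = (1 + 0.368) / (0.1 + 0.368) ≈ 2.92308, so M₂ = 2.92308 × 7.038 ≈ 20.5726 million.
ΔM = M₂ − M₁ = 20.5726 − 18.1565 = 2.4161 million.

$2.416 million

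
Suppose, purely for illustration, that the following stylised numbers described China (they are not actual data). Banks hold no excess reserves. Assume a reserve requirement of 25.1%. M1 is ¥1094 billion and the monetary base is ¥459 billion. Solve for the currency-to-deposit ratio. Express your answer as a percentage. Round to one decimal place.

29.0%

Using m = M/MB = 1094/459 ≈ 2.383442. From m = (1 + c)/(c + rr + e), rearranging gives 1 + c = m·(c + rr + e), so c·(1 − m) = m·(rr + e) − 1.
Hence c = [m·(rr + e) − 1]/(1 − m) = [2.383442 × (0.251 + 0) − 1] / (1 − 2.383442) ≈ 0.290403.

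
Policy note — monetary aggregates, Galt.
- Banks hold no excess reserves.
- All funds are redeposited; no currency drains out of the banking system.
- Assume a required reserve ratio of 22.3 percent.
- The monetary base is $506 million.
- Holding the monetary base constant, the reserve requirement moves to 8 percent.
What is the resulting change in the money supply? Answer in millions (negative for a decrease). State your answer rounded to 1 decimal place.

Initially m₁ = 1 / (0.223) ≈ 4.48430, so M₁ = 4.48430 × 506 = 2269.0558 million.
After the change m₂ = 1 / (0.08) = 12.5, so M₂ = 12.5 × 506 = 6325 million.
ΔM = M₂ − M₁ = 6325 − 2269.0558 = 4055.9442 million.

$4055.9 million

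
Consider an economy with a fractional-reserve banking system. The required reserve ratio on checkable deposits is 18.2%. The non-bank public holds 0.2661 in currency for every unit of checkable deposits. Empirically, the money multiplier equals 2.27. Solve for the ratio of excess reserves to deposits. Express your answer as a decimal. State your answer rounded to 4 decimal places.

0.1097

Using m = 2.27. Since m = (1 + c)/(c + rr + e), the denominator satisfies c + rr + e = (1 + c)/m = (1 + 0.2661) / 2.27 ≈ 0.557753.
With c = 0.2661 and rr = 0.182, the ratio of excess reserves to deposits is 0.557753 − 0.2661 − 0.182 = 0.109653.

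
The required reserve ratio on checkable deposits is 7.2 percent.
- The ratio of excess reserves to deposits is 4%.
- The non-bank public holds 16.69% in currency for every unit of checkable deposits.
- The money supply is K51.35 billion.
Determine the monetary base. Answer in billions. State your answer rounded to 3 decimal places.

K12.273 billion

The money multiplier is m = (1 + c) / (rr + e + c) = (1 + 0.1669) / (0.072 + 0.04 + 0.1669) ≈ 4.183937.
MB = M / m = 51.35 / 4.183937 ≈ 12.2731 billion.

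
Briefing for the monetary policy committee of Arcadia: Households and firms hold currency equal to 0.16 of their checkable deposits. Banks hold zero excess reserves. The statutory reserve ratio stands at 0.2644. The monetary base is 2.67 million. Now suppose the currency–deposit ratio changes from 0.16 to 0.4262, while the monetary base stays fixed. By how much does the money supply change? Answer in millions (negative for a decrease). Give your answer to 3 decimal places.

Initially m₁ = (1 + 0.16) / (0.2644 + 0.16) ≈ 2.73327, so M₁ = 2.73327 × 2.67 ≈ 7.2978 million.
After the change m₂ = (1 + 0.4262) / (0.2644 + 0.4262) ≈ 2.06516, so M₂ = 2.06516 × 2.67 ≈ 5.514 million.
ΔM = M₂ − M₁ = 5.514 − 7.2978 = -1.7838 million.

-1.784 million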